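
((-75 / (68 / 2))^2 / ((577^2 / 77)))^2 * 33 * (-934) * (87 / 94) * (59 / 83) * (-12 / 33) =1349074406998828125 / 144455765414828525044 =0.01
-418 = -418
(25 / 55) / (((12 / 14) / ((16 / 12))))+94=9376 / 99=94.71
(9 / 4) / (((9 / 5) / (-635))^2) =10080625 / 36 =280017.36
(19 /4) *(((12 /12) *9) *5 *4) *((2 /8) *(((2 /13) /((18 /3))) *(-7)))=-1995 /52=-38.37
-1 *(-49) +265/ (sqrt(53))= 85.40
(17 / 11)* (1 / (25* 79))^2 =17 / 42906875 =0.00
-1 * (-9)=9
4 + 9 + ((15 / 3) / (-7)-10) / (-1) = 166 / 7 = 23.71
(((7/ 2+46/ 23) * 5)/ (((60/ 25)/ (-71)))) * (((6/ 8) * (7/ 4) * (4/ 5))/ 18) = -27335/ 576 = -47.46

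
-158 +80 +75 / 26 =-1953 / 26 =-75.12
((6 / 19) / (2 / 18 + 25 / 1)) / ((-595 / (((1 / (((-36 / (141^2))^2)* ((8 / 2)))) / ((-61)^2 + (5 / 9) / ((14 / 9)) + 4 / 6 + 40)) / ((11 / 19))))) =-395254161 / 534208584800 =-0.00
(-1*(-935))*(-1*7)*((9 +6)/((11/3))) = -26775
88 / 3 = 29.33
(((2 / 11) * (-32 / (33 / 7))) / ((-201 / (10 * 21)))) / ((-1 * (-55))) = 6272 / 267531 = 0.02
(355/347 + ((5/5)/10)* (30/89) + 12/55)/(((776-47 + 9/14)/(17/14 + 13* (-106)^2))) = 4428535787144/17350841475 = 255.23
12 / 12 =1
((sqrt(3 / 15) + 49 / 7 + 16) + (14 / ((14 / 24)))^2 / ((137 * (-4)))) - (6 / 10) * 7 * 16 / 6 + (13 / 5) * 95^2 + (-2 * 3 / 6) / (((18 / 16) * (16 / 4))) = sqrt(5) / 5 + 144726622 / 6165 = 23475.97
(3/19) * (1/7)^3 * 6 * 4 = 72/6517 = 0.01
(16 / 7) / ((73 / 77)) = 176 / 73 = 2.41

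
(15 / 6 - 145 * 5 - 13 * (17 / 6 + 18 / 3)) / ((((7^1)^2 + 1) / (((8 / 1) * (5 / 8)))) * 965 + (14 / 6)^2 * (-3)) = -2512 / 28901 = -0.09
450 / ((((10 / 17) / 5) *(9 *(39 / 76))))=32300 / 39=828.21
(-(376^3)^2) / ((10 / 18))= -25431359608848384 / 5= -5086271921769676.80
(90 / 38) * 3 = 135 / 19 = 7.11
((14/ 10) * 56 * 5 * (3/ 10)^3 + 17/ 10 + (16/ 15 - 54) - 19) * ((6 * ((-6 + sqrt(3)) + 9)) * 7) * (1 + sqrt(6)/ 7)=-44737 * (sqrt(3) + 3) * (sqrt(6) + 7)/ 125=-16003.49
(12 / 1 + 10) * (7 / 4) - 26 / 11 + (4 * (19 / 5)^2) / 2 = 65.02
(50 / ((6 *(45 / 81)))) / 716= 15 / 716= 0.02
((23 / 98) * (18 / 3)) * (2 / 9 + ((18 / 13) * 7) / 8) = 15433 / 7644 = 2.02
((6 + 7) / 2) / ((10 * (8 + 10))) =13 / 360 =0.04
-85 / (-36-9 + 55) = -17 / 2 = -8.50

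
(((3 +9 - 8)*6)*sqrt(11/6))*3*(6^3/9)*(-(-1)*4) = 1152*sqrt(66) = 9358.89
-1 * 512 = -512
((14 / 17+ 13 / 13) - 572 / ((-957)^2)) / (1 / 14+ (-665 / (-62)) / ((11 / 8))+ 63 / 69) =25755007390 / 124120163241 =0.21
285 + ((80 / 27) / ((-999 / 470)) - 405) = -3274360 / 26973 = -121.39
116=116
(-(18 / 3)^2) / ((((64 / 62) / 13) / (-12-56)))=61659 / 2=30829.50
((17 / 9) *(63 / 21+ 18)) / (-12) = -119 / 36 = -3.31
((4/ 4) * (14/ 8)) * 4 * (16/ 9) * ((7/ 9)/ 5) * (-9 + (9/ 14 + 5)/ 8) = -6503/ 405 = -16.06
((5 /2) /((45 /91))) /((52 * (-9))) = -7 /648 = -0.01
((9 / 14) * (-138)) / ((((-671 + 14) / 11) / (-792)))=-601128 / 511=-1176.38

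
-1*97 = -97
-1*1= -1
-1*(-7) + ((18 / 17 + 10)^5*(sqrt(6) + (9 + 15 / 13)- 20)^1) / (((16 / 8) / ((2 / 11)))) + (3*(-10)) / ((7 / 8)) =-210463741856769 / 1421276857 + 234849287168*sqrt(6) / 15618427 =-111248.56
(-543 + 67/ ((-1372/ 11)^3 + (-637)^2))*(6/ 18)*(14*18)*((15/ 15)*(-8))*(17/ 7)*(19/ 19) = 1810060980517248/ 2042552309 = 886176.07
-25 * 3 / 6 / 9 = -25 / 18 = -1.39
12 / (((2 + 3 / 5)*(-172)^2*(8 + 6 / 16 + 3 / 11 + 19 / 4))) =110 / 9446541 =0.00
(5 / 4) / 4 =5 / 16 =0.31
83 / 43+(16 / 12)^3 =4993 / 1161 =4.30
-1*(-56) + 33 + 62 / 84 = 3769 / 42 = 89.74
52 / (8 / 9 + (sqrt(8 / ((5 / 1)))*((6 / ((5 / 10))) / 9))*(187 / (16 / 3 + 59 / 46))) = -4030065 / 198064886 + 34173009*sqrt(10) / 99032443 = 1.07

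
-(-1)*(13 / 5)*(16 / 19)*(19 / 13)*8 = 128 / 5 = 25.60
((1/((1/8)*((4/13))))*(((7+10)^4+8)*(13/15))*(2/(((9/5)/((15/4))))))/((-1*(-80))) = 1568489/16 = 98030.56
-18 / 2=-9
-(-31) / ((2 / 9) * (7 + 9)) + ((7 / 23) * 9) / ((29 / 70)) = 327213 / 21344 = 15.33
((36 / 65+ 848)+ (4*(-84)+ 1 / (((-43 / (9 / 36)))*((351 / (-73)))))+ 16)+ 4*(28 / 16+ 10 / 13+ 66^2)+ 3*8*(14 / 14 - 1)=5422200089 / 301860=17962.63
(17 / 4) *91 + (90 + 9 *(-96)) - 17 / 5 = -7813 / 20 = -390.65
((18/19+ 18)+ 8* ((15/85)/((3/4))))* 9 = 60552/323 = 187.47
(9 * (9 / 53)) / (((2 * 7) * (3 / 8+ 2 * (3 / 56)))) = 12 / 53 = 0.23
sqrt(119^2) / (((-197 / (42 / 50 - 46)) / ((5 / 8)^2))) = 134351 / 12608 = 10.66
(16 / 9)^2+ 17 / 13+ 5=9970 / 1053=9.47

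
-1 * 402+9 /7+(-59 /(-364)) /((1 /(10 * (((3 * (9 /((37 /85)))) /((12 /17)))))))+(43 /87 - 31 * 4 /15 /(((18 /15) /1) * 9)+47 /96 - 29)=-72653875325 /253090656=-287.07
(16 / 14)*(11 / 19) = 88 / 133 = 0.66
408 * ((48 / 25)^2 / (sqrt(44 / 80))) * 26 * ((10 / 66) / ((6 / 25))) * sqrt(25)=166444.50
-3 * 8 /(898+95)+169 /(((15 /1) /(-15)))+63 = -35094 /331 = -106.02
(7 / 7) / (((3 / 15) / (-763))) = -3815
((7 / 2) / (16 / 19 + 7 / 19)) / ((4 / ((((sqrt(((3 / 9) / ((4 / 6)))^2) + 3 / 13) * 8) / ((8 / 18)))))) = 9.51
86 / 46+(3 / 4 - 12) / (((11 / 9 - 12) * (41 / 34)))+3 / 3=683319 / 182942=3.74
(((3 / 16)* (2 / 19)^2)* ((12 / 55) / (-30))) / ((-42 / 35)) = 1 / 79420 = 0.00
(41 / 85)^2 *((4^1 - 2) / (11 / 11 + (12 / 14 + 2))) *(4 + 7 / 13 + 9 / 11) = 18027044 / 27895725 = 0.65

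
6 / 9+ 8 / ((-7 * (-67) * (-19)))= 17798 / 26733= 0.67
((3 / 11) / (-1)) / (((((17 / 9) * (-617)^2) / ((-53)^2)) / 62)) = -4702266 / 71188843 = -0.07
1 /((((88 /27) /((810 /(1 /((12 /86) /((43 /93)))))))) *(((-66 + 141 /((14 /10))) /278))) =12216015 /20339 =600.62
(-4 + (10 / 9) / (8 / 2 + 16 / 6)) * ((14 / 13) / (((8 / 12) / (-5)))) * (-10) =-4025 / 13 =-309.62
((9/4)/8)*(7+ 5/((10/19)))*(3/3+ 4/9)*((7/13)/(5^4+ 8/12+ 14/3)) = 693/121024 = 0.01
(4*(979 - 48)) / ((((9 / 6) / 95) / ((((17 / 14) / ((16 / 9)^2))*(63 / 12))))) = 121788765 / 256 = 475737.36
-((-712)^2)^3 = -130280663537680384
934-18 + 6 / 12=1833 / 2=916.50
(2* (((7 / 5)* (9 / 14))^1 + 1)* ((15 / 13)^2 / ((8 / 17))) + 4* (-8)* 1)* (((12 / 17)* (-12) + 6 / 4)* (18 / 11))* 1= 61278957 / 252824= 242.38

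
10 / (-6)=-5 / 3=-1.67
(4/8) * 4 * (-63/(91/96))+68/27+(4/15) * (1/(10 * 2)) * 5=-228743/1755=-130.34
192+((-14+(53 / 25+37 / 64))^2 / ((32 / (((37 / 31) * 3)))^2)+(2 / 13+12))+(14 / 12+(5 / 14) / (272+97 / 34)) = 29552723047212110717 / 142821223301120000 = 206.92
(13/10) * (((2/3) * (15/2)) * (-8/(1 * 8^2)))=-13/16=-0.81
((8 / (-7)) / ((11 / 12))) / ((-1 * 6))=16 / 77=0.21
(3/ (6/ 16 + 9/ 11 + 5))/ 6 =44/ 545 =0.08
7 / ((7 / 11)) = 11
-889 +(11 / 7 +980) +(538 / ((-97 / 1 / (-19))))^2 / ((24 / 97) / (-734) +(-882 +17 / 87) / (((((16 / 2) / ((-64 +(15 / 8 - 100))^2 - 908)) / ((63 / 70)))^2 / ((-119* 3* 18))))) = 39280279390095452792067788803432 / 424324005756101749080461042763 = 92.57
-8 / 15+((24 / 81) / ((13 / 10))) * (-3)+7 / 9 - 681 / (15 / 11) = -292406 / 585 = -499.84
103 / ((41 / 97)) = 9991 / 41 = 243.68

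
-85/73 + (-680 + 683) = 134/73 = 1.84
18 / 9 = 2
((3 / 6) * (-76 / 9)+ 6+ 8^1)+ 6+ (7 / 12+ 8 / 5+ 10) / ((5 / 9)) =33937 / 900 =37.71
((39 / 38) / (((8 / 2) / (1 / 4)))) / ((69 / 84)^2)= 1911 / 20102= 0.10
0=0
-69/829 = -0.08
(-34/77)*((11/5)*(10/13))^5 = -6.13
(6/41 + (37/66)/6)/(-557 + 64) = -229/470844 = -0.00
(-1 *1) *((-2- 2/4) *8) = 20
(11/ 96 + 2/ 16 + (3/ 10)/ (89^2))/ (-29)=-911059/ 110260320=-0.01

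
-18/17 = -1.06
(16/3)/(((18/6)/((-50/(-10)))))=80/9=8.89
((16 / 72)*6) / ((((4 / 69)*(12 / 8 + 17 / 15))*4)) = 345 / 158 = 2.18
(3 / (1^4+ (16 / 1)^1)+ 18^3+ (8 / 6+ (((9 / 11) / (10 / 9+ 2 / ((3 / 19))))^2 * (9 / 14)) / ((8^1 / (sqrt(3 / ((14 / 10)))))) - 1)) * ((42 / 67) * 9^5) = 10460353203 * sqrt(105) / 6980580992+ 245904364188 / 1139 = 215894979.52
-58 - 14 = -72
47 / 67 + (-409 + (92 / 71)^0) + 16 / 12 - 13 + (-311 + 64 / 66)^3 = -71752190253745 / 2407779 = -29800156.18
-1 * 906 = -906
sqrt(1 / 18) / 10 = sqrt(2) / 60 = 0.02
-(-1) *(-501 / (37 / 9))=-4509 / 37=-121.86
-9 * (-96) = 864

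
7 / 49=1 / 7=0.14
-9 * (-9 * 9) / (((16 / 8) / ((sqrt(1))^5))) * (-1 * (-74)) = 26973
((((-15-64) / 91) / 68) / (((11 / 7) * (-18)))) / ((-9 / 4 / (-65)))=395 / 30294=0.01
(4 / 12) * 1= 1 / 3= 0.33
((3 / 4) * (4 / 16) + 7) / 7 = 115 / 112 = 1.03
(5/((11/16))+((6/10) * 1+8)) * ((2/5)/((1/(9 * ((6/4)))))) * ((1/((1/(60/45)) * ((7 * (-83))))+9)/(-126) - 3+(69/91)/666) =-2574016929/9781135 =-263.16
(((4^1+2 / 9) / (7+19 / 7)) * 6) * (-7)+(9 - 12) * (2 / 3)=-1033 / 51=-20.25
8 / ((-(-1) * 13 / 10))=6.15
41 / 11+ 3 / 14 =607 / 154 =3.94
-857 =-857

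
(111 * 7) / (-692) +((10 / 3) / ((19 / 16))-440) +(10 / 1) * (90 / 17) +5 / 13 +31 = -3085774925 / 8717124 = -353.99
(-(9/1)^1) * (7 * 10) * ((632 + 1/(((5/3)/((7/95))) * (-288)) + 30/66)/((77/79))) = -75185672151/183920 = -408795.52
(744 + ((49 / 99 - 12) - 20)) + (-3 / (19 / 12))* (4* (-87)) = 1371.86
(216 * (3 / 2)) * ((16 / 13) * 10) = 51840 / 13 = 3987.69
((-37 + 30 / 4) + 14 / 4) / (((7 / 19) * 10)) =-247 / 35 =-7.06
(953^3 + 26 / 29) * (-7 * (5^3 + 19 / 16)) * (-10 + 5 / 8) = 26605554984236025 / 3712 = 7167444769460.14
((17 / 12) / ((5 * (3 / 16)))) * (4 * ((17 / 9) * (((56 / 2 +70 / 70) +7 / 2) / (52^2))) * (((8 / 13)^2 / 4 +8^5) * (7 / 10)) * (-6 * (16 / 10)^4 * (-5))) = 849767202816 / 1373125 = 618856.41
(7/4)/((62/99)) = 693/248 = 2.79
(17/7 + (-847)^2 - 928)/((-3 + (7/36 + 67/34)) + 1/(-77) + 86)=33763565088/4012705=8414.17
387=387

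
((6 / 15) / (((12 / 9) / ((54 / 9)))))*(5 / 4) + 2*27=225 / 4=56.25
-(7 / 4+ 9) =-43 / 4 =-10.75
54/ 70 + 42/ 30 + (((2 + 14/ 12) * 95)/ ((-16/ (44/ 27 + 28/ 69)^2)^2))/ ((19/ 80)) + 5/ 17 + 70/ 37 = 876961802462352347/ 9822145092285645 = 89.28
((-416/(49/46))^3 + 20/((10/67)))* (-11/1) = 77080619247390/117649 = 655174453.22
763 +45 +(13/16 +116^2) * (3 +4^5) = 221135271/16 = 13820954.44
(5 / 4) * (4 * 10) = 50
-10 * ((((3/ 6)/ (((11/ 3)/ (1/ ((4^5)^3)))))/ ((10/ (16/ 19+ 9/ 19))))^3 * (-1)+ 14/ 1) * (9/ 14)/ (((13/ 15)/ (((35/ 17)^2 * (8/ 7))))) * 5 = -854398079708732603326639742069086332834375/ 339679744493725755629437620206725758976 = -2515.30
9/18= 0.50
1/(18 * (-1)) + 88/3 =527/18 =29.28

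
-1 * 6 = -6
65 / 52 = 5 / 4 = 1.25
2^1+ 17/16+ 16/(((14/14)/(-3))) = -719/16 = -44.94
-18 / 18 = -1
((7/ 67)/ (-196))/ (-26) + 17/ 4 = 207299/ 48776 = 4.25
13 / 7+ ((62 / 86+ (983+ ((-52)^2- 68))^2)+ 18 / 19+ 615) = 74906201106 / 5719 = 13097779.53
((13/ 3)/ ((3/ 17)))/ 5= 221/ 45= 4.91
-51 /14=-3.64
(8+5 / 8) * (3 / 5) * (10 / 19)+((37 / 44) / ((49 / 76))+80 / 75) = 3130439 / 614460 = 5.09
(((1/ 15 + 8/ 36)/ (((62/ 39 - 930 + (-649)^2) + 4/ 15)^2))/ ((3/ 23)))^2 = 63834549025/ 405981572865425697226812069175209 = 0.00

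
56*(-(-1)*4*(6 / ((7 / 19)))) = 3648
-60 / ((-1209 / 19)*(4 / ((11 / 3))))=1045 / 1209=0.86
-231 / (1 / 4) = -924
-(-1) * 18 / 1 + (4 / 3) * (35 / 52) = 737 / 39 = 18.90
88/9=9.78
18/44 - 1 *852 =-851.59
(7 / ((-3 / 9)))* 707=-14847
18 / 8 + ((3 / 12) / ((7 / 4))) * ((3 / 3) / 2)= 65 / 28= 2.32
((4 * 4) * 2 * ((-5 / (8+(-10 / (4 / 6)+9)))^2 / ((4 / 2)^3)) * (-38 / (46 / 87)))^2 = 3228271.50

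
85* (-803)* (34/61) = -2320670/61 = -38043.77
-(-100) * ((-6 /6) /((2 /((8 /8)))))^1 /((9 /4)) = -200 /9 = -22.22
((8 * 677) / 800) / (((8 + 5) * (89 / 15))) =2031 / 23140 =0.09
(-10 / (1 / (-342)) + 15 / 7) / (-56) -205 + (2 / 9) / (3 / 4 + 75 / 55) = -87277159 / 328104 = -266.00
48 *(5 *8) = 1920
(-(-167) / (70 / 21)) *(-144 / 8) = -4509 / 5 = -901.80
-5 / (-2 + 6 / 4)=10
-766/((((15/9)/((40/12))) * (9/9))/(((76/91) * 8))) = -931456/91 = -10235.78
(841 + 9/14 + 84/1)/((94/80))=787.78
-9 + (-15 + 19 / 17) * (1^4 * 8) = -120.06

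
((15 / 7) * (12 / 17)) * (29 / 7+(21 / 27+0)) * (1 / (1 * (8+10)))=3100 / 7497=0.41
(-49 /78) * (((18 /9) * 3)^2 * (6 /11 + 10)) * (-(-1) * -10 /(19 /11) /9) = 113680 /741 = 153.41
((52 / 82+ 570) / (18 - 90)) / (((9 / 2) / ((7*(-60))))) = 739.71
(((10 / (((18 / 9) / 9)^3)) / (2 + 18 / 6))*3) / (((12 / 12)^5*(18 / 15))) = 3645 / 8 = 455.62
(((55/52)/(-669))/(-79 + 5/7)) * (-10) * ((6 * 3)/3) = -1925/1588652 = -0.00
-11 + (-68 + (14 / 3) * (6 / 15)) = -1157 / 15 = -77.13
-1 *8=-8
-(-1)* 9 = 9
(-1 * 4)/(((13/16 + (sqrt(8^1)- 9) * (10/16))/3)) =3840 * sqrt(2)/5129 + 14784/5129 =3.94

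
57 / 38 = 3 / 2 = 1.50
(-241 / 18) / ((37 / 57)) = -4579 / 222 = -20.63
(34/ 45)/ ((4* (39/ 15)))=17/ 234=0.07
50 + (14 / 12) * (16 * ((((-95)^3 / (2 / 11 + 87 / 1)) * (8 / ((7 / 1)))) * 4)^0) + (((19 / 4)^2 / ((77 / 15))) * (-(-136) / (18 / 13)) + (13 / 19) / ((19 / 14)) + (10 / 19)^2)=167170001 / 333564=501.16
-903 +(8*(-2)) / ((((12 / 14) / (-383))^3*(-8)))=-19270484765 / 108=-178430414.49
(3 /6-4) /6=-7 /12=-0.58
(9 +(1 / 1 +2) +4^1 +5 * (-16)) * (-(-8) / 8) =-64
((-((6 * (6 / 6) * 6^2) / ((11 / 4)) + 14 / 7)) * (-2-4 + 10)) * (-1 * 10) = 35440 / 11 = 3221.82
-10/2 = -5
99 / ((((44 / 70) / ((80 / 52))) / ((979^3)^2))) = 2773362919307904381150 / 13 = 213335609177531106242.31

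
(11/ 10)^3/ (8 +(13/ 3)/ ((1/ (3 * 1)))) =1331/ 21000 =0.06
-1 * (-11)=11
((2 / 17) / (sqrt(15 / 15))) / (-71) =-2 / 1207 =-0.00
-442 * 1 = -442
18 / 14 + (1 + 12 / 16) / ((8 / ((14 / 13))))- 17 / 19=17333 / 27664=0.63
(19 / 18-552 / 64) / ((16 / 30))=-2725 / 192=-14.19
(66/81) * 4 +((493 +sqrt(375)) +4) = 5 * sqrt(15) +13507/27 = 519.62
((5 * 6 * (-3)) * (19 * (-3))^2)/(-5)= 58482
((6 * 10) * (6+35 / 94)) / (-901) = -17970 / 42347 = -0.42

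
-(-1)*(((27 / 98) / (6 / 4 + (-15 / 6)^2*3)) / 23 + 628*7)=14862878 / 3381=4396.00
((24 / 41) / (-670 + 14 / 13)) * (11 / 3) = -143 / 44567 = -0.00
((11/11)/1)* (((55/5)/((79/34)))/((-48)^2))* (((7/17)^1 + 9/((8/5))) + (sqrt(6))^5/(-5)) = 9031/728064 - 187* sqrt(6)/12640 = -0.02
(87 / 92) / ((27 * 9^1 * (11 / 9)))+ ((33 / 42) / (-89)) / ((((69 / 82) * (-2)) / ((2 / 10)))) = 120101 / 28371420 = 0.00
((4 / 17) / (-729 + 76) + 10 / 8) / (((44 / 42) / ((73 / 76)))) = 85064637 / 74243488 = 1.15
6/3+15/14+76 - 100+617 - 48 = 7673/14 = 548.07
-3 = -3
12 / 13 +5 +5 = 142 / 13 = 10.92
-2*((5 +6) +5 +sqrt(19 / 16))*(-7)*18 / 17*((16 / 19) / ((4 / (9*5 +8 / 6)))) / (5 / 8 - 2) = -5978112 / 3553 - 93408*sqrt(19) / 3553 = -1797.15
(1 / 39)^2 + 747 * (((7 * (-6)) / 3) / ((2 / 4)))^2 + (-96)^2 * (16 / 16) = 594864.00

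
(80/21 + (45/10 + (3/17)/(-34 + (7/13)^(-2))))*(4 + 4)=11834036/178143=66.43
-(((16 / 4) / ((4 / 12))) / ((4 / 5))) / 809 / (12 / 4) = -5 / 809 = -0.01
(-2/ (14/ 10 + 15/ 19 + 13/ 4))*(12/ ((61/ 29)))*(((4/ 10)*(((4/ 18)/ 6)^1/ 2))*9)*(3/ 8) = -2204/ 42029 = -0.05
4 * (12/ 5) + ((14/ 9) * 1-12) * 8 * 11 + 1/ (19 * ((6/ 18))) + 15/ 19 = -776822/ 855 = -908.56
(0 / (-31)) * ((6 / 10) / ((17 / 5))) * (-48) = 0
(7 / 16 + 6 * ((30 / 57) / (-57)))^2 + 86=2874017985 / 33362176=86.15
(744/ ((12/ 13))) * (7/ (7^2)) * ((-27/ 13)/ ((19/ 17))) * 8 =-227664/ 133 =-1711.76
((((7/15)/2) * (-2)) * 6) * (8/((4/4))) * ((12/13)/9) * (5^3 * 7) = -78400/39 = -2010.26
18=18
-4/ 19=-0.21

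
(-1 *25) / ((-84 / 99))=825 / 28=29.46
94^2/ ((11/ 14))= 123704/ 11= 11245.82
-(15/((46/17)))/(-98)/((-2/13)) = -3315/9016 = -0.37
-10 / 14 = -5 / 7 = -0.71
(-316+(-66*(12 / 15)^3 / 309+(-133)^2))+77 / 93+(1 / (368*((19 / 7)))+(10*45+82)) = 17905.72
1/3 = 0.33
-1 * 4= -4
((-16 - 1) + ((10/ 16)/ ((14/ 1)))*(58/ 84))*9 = -239469/ 1568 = -152.72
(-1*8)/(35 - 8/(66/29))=-264/1039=-0.25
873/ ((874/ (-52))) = -22698/ 437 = -51.94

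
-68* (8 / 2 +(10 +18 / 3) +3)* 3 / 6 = -782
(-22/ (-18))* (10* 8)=880/ 9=97.78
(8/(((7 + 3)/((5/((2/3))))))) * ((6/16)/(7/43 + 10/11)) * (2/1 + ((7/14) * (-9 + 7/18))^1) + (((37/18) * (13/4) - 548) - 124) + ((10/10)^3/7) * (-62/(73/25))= -8371615201/12435696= -673.19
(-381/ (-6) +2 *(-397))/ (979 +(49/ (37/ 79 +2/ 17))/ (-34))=-1149807/ 1537075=-0.75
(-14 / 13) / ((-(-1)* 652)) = -7 / 4238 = -0.00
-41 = -41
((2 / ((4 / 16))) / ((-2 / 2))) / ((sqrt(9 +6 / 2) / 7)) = -28 *sqrt(3) / 3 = -16.17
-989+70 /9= -8831 /9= -981.22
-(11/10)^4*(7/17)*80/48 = -102487/102000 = -1.00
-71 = -71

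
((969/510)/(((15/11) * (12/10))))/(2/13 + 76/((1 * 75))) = 13585/13656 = 0.99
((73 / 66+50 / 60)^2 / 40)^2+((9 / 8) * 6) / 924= 53617603 / 3320578800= 0.02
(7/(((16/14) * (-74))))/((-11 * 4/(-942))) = -23079/13024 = -1.77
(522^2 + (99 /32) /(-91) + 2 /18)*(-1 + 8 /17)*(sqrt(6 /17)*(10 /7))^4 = -80339205296250 /1073446283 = -74842.32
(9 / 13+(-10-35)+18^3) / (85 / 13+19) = 18810 / 83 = 226.63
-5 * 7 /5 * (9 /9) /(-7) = 1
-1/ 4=-0.25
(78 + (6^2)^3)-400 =46334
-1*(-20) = 20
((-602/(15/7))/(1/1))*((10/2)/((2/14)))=-29498/3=-9832.67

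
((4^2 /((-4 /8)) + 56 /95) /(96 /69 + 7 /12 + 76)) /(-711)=0.00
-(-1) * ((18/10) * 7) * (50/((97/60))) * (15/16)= 70875/194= 365.34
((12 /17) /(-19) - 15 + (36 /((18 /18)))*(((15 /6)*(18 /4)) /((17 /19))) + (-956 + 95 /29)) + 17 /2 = -9490911 /18734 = -506.61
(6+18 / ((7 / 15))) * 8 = 2496 / 7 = 356.57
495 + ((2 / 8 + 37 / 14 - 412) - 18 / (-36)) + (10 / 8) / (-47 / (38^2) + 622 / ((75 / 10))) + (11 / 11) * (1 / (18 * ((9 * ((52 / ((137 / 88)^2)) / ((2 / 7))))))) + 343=176051200286593055 / 409985824824576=429.41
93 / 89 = 1.04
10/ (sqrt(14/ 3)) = 5 * sqrt(42)/ 7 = 4.63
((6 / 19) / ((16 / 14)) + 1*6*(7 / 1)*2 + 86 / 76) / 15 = 6491 / 1140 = 5.69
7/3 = 2.33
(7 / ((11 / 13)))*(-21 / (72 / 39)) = -8281 / 88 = -94.10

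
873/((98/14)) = 873/7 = 124.71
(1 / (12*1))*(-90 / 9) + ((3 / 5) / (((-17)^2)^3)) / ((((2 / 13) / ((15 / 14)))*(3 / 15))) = -1689628075 / 2027555796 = -0.83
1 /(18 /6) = 0.33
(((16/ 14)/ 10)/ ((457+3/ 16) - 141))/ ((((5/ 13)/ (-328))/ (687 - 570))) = -31928832/ 885325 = -36.06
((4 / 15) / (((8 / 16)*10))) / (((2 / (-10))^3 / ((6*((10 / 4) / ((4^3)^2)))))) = -25 / 1024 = -0.02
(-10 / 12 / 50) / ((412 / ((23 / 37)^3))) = -12167 / 1252142160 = -0.00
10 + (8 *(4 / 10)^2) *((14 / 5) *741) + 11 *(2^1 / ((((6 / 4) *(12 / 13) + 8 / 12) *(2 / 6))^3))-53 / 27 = 18887733589 / 6912000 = 2732.60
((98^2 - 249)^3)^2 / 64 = 670290016633029292515625 / 64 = 10473281509891082695556.64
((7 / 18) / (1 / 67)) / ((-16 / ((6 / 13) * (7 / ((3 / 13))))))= -3283 / 144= -22.80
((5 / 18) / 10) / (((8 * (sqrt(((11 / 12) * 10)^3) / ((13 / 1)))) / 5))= 13 * sqrt(330) / 29040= 0.01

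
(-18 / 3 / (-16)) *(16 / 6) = 1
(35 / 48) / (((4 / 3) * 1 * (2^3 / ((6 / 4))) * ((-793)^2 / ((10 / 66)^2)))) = 875 / 233750719488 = 0.00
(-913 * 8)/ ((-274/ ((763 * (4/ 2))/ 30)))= 2786476/ 2055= 1355.95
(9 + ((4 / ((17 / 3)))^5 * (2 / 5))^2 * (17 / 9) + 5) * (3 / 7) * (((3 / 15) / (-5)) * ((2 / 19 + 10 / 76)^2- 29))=520764976141871019 / 74917890976979750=6.95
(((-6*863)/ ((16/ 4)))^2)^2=44929149932241/ 16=2808071870765.06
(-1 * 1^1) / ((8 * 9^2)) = -1 / 648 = -0.00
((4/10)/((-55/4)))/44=-2/3025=-0.00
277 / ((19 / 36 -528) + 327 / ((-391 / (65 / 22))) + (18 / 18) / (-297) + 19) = -128668716 / 237338749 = -0.54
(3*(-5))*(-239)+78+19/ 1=3682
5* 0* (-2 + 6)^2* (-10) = 0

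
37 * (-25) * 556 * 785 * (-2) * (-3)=-2422353000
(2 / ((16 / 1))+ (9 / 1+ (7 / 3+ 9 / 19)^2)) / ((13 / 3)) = 441977 / 112632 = 3.92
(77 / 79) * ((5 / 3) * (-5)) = -1925 / 237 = -8.12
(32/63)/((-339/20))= -640/21357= -0.03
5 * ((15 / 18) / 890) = 5 / 1068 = 0.00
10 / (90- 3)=10 / 87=0.11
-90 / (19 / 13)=-1170 / 19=-61.58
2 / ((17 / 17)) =2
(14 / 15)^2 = 196 / 225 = 0.87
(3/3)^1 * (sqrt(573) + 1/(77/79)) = 79/77 + sqrt(573) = 24.96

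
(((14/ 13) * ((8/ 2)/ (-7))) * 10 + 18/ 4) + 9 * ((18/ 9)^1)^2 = 34.35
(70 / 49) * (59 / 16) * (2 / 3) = 295 / 84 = 3.51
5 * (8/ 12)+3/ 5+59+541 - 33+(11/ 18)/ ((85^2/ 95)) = 2970037/ 5202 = 570.94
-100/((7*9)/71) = -7100/63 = -112.70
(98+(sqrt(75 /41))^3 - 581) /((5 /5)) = -483+375 *sqrt(123) /1681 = -480.53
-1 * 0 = 0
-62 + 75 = 13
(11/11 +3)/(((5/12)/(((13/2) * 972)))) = 303264/5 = 60652.80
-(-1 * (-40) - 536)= 496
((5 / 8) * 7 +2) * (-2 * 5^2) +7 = -1247 / 4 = -311.75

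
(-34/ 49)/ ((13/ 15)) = -510/ 637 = -0.80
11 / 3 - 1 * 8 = -13 / 3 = -4.33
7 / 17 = 0.41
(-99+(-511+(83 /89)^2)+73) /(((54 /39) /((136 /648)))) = -469259024 /5774409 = -81.27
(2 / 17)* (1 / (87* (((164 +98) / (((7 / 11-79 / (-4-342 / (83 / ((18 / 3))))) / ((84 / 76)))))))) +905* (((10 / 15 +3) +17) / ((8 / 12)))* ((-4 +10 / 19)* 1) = -65855288158296755 / 675756212208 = -97454.21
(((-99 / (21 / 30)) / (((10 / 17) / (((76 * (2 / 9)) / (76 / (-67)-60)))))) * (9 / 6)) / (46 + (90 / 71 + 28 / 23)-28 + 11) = 1166211849 / 368542720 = 3.16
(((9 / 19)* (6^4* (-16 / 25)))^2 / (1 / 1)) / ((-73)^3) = -34828517376 / 87771960625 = -0.40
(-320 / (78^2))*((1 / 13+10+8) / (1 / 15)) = -14.26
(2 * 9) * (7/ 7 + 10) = 198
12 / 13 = 0.92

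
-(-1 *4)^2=-16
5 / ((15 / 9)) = 3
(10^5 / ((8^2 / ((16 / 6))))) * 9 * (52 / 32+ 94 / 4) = 1884375 / 2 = 942187.50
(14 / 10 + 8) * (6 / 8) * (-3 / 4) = -423 / 80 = -5.29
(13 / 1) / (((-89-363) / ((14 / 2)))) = -91 / 452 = -0.20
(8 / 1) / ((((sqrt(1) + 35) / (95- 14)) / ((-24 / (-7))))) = 432 / 7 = 61.71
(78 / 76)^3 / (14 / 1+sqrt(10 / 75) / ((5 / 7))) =22244625 / 287693896-296595* sqrt(30) / 575387792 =0.07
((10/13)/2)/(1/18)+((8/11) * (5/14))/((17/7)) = 17090/2431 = 7.03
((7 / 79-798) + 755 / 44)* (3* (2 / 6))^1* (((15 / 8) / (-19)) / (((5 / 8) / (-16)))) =-1972.43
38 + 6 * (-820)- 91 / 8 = -39147 / 8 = -4893.38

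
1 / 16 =0.06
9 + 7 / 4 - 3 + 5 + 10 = 91 / 4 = 22.75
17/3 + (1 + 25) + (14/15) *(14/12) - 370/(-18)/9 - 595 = -226784/405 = -559.96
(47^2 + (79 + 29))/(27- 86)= -2317/59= -39.27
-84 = -84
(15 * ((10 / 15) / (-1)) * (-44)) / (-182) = -220 / 91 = -2.42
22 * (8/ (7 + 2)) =176/ 9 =19.56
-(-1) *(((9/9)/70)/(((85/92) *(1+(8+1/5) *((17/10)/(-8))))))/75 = -736/2650725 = -0.00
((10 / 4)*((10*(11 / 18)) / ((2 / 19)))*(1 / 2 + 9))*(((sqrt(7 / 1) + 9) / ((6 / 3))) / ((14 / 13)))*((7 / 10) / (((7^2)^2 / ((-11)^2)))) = 263.00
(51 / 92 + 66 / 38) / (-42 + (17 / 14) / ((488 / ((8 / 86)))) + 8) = -73535805 / 1091223523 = -0.07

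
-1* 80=-80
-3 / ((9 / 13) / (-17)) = 221 / 3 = 73.67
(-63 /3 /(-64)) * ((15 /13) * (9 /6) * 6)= 2835 /832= 3.41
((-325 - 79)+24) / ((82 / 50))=-9500 / 41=-231.71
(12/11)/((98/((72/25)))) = 0.03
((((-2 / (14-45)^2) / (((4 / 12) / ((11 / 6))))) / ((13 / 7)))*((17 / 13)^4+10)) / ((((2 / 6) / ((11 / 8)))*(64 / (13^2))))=-937961871 / 1080994304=-0.87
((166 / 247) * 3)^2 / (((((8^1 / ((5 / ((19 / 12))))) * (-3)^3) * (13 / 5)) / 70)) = -24111500 / 15069223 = -1.60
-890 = -890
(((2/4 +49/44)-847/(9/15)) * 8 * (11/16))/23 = -186127/552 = -337.19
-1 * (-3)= 3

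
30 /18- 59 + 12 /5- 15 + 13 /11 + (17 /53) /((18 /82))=-67.29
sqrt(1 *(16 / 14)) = 2 *sqrt(14) / 7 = 1.07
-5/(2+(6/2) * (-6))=5/16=0.31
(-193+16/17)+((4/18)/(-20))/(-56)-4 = -196.06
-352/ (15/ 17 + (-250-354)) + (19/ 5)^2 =3850933/ 256325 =15.02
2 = 2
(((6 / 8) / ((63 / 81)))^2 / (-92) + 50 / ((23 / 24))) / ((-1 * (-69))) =1254157 / 1658944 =0.76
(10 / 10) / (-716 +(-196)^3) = -1 / 7530252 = -0.00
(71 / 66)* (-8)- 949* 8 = -250820 / 33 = -7600.61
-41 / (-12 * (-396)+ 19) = -41 / 4771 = -0.01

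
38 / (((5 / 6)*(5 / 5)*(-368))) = -57 / 460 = -0.12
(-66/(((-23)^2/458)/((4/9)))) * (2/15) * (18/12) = -40304/7935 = -5.08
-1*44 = -44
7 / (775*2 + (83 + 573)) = 7 / 2206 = 0.00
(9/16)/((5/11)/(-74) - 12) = -0.05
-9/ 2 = -4.50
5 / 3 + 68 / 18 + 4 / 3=61 / 9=6.78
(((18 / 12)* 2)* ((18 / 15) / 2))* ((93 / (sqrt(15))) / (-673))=-279* sqrt(15) / 16825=-0.06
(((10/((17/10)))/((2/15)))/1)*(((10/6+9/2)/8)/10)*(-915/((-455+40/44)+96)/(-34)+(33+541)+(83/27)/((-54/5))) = 8634207761425/4425986448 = 1950.80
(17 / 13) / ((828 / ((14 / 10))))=119 / 53820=0.00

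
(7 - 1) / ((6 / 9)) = 9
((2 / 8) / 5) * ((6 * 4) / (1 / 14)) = 84 / 5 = 16.80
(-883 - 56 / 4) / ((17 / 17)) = -897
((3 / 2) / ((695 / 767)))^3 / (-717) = -4060958967 / 641862941000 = -0.01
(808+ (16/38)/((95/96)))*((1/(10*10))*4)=1459208/45125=32.34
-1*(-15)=15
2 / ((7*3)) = 2 / 21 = 0.10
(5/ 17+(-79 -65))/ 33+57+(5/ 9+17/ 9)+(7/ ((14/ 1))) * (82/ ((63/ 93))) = 115.61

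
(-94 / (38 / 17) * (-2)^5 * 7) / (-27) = -178976 / 513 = -348.88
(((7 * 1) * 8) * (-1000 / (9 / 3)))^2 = 348444444.44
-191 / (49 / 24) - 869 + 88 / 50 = -1176969 / 1225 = -960.79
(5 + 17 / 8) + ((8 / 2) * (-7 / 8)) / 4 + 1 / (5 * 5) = 629 / 100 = 6.29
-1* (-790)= 790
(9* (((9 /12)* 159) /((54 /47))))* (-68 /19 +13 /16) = -6284793 /2432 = -2584.21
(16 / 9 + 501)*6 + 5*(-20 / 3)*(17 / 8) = 17675 / 6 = 2945.83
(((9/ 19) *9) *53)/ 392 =4293/ 7448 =0.58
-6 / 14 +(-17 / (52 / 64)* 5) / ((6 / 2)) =-9637 / 273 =-35.30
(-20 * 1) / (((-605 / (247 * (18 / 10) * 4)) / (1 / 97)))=35568 / 58685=0.61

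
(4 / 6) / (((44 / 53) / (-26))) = -689 / 33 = -20.88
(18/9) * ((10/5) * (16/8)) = 8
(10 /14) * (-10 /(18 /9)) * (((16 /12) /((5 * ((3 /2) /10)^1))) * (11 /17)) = -4400 /1071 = -4.11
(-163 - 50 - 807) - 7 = -1027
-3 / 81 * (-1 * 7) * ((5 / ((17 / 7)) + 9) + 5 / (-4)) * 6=4669 / 306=15.26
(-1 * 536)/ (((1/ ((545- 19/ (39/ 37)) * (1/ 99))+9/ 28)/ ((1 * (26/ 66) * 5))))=-716031680/ 345411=-2072.98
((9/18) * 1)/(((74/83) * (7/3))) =249/1036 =0.24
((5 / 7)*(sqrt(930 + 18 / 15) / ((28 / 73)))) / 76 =73*sqrt(1455) / 3724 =0.75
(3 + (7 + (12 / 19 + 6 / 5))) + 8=1884 / 95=19.83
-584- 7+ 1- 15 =-605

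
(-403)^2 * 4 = 649636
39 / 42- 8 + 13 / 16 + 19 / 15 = -8387 / 1680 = -4.99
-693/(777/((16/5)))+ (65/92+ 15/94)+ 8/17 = -20634679/13598980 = -1.52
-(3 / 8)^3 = -27 / 512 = -0.05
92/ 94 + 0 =46/ 47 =0.98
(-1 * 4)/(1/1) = -4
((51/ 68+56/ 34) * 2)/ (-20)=-0.24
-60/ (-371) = 60/ 371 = 0.16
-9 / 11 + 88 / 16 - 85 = -1767 / 22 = -80.32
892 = 892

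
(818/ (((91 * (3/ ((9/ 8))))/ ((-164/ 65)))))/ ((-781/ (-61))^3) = -11418733167/ 2817784985015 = -0.00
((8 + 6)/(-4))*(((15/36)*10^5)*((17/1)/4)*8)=-14875000/3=-4958333.33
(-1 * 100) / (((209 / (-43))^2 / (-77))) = 1294300 / 3971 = 325.94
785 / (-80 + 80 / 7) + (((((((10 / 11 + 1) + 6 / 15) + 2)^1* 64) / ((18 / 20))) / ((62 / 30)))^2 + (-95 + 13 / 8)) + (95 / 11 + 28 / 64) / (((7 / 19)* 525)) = 99729901545177 / 4558215200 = 21879.16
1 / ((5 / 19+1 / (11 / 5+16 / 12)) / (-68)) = -34238 / 275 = -124.50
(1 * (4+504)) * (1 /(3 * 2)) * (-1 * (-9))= 762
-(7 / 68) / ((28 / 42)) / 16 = -21 / 2176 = -0.01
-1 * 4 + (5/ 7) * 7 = 1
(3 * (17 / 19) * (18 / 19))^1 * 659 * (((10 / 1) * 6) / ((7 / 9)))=326679480 / 2527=129275.62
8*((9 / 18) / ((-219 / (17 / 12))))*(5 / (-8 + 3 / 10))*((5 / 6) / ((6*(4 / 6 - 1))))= -2125 / 303534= -0.01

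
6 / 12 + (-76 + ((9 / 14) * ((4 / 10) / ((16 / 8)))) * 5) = -74.86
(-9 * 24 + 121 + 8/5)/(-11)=467/55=8.49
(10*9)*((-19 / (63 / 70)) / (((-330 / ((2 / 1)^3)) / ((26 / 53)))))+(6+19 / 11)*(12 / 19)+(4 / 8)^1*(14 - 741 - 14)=-22798051 / 66462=-343.02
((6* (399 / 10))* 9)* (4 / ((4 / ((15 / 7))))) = 4617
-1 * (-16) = 16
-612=-612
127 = 127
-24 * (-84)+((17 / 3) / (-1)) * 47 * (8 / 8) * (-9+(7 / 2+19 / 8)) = 68359 / 24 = 2848.29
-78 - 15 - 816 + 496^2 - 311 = 244796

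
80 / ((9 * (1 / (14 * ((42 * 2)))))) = 31360 / 3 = 10453.33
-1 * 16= -16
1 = 1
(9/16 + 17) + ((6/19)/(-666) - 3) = 491381/33744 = 14.56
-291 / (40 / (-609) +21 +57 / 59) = -10455921 / 786904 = -13.29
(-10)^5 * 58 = -5800000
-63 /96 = -21 /32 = -0.66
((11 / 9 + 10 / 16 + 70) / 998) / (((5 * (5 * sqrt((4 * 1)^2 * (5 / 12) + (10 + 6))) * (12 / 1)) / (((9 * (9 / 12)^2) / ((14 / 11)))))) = 24387 * sqrt(51) / 868659200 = 0.00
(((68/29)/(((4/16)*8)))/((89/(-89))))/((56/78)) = -663/406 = -1.63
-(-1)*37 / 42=37 / 42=0.88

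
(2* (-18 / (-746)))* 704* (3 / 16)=2376 / 373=6.37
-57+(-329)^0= -56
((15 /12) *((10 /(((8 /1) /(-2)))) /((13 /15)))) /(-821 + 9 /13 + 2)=125 /28368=0.00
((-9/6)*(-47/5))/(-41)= -141/410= -0.34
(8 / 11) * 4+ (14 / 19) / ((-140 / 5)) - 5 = -885 / 418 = -2.12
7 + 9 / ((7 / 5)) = 13.43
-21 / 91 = -3 / 13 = -0.23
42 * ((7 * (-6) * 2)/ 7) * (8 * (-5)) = 20160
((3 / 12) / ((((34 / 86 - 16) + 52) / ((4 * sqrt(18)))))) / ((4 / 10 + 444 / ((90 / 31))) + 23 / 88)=792 * sqrt(2) / 1475795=0.00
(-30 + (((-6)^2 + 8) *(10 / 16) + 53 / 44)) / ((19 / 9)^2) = -243 / 836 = -0.29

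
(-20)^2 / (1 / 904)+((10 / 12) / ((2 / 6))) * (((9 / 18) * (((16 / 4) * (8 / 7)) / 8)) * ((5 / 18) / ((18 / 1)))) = 820108825 / 2268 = 361600.01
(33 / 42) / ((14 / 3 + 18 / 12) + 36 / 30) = 0.11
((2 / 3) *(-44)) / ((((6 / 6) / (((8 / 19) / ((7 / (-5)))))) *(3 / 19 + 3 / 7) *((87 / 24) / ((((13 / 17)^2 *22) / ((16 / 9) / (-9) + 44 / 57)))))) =13242240 / 142477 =92.94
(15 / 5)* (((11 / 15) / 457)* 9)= 99 / 2285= 0.04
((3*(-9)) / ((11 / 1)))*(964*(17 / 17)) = -26028 / 11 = -2366.18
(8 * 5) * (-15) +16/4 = -596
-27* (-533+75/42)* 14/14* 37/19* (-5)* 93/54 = -127953585/532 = -240514.26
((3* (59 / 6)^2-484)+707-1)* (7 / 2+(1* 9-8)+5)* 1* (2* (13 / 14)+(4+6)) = 9690665 / 168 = 57682.53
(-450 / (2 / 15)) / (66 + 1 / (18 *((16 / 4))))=-243000 / 4753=-51.13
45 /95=9 /19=0.47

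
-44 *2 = -88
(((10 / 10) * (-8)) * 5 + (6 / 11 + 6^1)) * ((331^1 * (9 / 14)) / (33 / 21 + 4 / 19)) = -3471528 / 869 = -3994.85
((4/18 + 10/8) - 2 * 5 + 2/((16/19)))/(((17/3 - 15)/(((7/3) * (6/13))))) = 443/624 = 0.71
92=92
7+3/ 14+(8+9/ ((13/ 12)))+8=5737/ 182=31.52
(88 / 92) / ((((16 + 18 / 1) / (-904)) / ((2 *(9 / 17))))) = -178992 / 6647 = -26.93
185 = 185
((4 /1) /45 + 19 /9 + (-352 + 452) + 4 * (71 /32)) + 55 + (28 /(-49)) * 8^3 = -35419 /280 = -126.50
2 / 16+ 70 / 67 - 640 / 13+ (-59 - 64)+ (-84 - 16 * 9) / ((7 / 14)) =-4369361 / 6968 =-627.06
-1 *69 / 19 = -69 / 19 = -3.63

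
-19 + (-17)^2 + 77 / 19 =5207 / 19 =274.05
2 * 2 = 4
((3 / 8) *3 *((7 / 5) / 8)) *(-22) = -693 / 160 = -4.33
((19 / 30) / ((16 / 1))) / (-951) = -19 / 456480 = -0.00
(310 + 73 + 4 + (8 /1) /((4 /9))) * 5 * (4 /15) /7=540 /7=77.14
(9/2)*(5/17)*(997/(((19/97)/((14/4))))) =30463335/1292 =23578.43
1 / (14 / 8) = 4 / 7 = 0.57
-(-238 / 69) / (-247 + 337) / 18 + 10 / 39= 187847 / 726570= 0.26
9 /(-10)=-9 /10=-0.90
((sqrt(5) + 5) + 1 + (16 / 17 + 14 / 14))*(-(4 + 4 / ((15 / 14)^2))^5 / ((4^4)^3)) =-13225450646101 / 1189728000000000 - 13225450646101*sqrt(5) / 9447840000000000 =-0.01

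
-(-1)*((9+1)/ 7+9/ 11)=173/ 77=2.25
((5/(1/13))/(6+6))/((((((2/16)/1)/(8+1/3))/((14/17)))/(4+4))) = 364000/153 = 2379.08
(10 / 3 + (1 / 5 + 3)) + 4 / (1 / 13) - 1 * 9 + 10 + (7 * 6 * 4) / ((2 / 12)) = 1067.53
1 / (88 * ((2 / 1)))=1 / 176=0.01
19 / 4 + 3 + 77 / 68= 151 / 17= 8.88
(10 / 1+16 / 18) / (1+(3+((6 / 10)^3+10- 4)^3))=191406250 / 4292189397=0.04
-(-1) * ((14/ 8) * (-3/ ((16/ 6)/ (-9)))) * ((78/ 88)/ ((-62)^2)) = 22113/ 5412352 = 0.00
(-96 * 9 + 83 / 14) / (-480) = 12013 / 6720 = 1.79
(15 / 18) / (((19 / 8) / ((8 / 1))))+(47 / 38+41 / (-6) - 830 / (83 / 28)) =-5373 / 19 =-282.79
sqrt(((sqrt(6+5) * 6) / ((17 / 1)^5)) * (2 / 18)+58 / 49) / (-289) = -sqrt(4998 * sqrt(11)+12599811018) / 29816997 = -0.00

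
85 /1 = 85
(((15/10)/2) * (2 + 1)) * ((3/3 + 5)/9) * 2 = 3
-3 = -3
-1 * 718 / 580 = -359 / 290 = -1.24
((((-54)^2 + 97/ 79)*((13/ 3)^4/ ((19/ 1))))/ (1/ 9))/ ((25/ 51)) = 111897342557/ 112575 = 993980.39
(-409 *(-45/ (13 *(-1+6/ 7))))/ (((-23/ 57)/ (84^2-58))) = 51390477810/ 299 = 171874507.73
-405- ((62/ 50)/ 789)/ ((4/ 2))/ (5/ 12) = -13314437/ 32875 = -405.00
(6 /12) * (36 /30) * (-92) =-276 /5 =-55.20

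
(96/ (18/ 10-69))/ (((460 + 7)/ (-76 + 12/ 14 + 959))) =-2.70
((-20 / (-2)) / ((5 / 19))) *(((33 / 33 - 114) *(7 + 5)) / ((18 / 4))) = -34352 / 3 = -11450.67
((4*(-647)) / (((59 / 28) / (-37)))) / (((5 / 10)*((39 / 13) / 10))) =53623360 / 177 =302956.84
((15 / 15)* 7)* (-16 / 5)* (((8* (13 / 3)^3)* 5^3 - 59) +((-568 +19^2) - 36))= -245150752 / 135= -1815931.50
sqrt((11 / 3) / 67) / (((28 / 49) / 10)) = 35 * sqrt(2211) / 402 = 4.09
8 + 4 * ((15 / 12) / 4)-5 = 17 / 4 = 4.25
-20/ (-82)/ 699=10/ 28659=0.00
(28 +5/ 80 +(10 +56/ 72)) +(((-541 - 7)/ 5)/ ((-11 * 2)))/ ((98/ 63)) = 2330857/ 55440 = 42.04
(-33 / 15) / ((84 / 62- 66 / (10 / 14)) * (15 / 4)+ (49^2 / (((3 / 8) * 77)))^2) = -371349 / 1109448200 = -0.00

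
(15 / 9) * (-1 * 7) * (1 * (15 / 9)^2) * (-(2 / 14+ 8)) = 2375 / 9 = 263.89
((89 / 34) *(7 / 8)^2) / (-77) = -623 / 23936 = -0.03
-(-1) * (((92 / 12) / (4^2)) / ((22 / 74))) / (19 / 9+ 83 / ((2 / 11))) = 2553 / 726440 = 0.00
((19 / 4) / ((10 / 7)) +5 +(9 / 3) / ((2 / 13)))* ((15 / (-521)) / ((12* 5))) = -1113 / 83360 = -0.01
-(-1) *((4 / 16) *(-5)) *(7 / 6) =-35 / 24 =-1.46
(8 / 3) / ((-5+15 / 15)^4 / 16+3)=0.14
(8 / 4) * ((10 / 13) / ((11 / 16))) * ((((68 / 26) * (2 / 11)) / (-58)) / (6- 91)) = 128 / 593021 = 0.00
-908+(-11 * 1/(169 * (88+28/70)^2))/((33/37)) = -89936990509/99049548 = -908.00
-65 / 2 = -32.50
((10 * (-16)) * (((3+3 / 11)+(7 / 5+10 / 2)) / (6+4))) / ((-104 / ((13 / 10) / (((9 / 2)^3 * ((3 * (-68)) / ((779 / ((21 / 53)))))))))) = -6275624 / 30672675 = -0.20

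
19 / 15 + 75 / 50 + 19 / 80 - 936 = -933.00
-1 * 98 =-98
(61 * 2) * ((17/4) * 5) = 5185/2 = 2592.50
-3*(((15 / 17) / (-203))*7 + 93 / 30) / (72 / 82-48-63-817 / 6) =5584077 / 149346955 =0.04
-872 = -872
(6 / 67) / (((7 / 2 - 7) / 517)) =-6204 / 469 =-13.23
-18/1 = -18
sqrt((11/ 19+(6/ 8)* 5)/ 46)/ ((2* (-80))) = -0.00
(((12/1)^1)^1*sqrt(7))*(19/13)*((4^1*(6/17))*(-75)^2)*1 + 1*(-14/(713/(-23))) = 14/31 + 30780000*sqrt(7)/221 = 368490.16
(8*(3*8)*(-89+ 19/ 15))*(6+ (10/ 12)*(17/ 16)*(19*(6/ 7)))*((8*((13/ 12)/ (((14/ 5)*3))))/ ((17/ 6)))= -44715424/ 357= -125253.29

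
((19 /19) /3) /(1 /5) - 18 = -49 /3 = -16.33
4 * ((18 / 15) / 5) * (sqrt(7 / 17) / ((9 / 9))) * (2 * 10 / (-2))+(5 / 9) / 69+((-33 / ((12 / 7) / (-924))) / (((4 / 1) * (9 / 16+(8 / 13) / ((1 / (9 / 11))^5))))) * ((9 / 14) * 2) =13214888911927 / 1821685491-48 * sqrt(119) / 85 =7248.05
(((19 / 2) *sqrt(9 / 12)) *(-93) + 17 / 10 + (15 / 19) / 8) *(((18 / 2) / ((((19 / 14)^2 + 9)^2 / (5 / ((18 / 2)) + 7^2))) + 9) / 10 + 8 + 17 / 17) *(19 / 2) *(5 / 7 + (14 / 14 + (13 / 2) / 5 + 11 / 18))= -270248.40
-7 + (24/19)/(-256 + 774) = -7.00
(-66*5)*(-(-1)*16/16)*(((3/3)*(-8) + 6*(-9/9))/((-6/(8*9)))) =-55440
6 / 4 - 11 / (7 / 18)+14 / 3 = -929 / 42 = -22.12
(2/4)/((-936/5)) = -5/1872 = -0.00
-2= -2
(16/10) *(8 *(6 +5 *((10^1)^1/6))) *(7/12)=4816/45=107.02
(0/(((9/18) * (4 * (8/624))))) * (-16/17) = 0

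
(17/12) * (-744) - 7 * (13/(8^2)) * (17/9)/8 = -4858379/4608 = -1054.34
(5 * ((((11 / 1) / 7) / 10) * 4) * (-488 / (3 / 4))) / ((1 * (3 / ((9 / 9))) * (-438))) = 1.56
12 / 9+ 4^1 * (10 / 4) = 34 / 3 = 11.33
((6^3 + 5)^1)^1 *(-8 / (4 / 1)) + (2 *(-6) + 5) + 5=-444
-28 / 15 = -1.87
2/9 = 0.22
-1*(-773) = 773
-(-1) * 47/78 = 47/78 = 0.60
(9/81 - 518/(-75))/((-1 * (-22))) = 1579/4950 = 0.32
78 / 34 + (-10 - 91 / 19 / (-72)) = -7.64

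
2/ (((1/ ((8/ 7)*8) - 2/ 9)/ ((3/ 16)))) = -216/ 65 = -3.32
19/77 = 0.25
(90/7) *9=810/7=115.71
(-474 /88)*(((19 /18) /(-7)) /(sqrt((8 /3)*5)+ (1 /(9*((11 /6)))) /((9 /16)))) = -13509 /2056418+ 1337391*sqrt(30) /32902688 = 0.22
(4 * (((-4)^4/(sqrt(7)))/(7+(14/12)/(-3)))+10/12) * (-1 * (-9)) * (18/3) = 45+995328 * sqrt(7)/833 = 3206.33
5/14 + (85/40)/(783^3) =9600973859/26882726472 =0.36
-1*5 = -5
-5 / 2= -2.50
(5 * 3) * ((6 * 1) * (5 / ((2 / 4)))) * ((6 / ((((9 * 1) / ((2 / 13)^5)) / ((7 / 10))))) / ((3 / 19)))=85120 / 371293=0.23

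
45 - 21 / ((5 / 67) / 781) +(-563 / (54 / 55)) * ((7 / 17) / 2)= -219846.46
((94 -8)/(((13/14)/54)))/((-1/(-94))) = 6111504/13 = 470115.69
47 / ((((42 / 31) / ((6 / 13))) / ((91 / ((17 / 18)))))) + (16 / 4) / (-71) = 1861978 / 1207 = 1542.65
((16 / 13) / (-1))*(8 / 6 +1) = -112 / 39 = -2.87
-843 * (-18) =15174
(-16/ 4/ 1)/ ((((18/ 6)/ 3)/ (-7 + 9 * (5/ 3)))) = -32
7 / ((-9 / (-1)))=7 / 9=0.78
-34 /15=-2.27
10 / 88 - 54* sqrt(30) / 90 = 5 / 44 - 3* sqrt(30) / 5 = -3.17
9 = 9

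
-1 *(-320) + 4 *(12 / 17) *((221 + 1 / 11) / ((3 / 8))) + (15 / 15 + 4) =372071 / 187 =1989.68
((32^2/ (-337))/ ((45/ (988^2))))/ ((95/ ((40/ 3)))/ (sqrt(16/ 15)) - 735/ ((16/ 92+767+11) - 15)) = -20805474324248526848* sqrt(15)/ 8269416283258425 - 6749441175414898688/ 4961649769955055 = -11104.57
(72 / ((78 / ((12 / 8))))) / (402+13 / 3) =54 / 15847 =0.00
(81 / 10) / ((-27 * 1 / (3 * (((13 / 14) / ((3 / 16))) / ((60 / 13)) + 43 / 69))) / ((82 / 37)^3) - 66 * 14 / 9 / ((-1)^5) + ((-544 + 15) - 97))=-823255004268 / 53239269046175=-0.02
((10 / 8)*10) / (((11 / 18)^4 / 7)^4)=3644703927036534981427200 / 45949729863572161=79319376.59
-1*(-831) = 831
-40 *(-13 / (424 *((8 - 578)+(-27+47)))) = -13 / 5830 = -0.00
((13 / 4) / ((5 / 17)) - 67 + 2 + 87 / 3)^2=249001 / 400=622.50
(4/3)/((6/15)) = 10/3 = 3.33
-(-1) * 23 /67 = 0.34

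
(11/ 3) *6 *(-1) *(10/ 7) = -220/ 7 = -31.43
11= 11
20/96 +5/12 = 5/8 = 0.62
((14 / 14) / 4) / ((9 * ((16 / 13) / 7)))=91 / 576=0.16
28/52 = 7/13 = 0.54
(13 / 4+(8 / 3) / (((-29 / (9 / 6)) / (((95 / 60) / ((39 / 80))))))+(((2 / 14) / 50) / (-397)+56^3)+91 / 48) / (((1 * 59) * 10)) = 662381350489231 / 2225278692000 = 297.66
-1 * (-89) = 89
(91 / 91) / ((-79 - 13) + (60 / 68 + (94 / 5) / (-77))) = -0.01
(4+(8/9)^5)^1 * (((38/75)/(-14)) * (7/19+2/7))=-7799956/72335025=-0.11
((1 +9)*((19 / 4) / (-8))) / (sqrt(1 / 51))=-95*sqrt(51) / 16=-42.40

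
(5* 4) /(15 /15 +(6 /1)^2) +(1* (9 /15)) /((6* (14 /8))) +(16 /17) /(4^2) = 14453 /22015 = 0.66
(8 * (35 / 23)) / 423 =280 / 9729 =0.03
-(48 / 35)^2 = -2304 / 1225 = -1.88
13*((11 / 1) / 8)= 143 / 8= 17.88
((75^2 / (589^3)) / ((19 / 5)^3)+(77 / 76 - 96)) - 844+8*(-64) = -1450.99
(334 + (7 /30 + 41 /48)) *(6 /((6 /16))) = 5361.40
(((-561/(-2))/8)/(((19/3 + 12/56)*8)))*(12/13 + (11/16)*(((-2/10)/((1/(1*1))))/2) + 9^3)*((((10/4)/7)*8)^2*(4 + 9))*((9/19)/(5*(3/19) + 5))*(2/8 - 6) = -6868521441/281600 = -24391.06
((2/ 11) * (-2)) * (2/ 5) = -8/ 55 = -0.15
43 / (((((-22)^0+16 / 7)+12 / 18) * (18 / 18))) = 903 / 83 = 10.88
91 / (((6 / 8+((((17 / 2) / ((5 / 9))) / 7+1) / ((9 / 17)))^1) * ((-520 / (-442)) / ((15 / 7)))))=208845 / 8527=24.49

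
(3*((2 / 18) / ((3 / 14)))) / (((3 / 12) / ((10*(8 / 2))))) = 2240 / 9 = 248.89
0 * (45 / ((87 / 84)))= 0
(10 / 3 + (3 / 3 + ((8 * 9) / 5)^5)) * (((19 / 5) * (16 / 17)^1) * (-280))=-98820804901504 / 159375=-620052109.19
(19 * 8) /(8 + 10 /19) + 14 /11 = 17018 /891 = 19.10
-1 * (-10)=10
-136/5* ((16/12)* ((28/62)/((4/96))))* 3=-182784/155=-1179.25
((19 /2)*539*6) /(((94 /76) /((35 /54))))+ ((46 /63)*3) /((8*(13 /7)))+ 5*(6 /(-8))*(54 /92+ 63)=16049034433 /1011816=15861.61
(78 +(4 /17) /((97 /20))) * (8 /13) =1029616 /21437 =48.03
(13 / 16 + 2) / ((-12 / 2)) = -15 / 32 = -0.47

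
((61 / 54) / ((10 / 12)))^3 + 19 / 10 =4.39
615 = 615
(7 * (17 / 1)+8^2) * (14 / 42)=61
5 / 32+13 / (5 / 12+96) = 829 / 2848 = 0.29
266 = 266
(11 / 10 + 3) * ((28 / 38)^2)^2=787528 / 651605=1.21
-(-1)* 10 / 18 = 5 / 9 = 0.56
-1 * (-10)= 10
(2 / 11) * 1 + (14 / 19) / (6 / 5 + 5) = 1948 / 6479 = 0.30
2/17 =0.12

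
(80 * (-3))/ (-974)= 120/ 487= 0.25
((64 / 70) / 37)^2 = 1024 / 1677025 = 0.00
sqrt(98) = 9.90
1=1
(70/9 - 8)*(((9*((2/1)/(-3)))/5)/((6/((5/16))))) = 1/72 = 0.01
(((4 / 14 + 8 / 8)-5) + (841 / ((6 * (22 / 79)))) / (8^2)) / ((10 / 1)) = 49085 / 118272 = 0.42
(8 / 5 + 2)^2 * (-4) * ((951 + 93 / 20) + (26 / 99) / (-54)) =-204355156 / 4125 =-49540.64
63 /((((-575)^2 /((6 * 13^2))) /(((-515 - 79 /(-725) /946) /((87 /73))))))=-274527837494001 /3288007765625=-83.49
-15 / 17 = -0.88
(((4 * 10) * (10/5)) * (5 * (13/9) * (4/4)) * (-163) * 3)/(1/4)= -3390400/3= -1130133.33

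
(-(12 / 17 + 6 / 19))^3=-35937000 / 33698267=-1.07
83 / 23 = 3.61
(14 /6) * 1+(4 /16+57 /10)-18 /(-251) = 125827 /15060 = 8.36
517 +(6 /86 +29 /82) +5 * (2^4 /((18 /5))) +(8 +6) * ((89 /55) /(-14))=939056999 /1745370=538.03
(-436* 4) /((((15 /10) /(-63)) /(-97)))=-7105056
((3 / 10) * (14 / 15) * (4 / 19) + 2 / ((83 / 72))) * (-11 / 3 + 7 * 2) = 2192444 / 118275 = 18.54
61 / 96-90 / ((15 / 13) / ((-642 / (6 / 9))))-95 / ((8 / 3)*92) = 41463065 / 552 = 75114.25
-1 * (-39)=39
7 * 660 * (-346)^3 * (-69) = 13204421002080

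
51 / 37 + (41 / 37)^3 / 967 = 67583894 / 48981451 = 1.38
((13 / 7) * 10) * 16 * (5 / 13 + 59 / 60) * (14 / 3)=17072 / 9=1896.89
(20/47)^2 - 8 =-17272/2209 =-7.82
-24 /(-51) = 8 /17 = 0.47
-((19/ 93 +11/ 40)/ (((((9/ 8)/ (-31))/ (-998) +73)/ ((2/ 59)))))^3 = -45074990138557748032/ 4088327778952289522061887179125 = -0.00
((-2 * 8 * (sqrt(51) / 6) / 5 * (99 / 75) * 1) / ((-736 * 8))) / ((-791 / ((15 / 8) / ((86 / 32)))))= -33 * sqrt(51) / 312919600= -0.00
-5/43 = -0.12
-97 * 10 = -970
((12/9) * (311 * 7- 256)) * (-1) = -7684/3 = -2561.33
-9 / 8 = -1.12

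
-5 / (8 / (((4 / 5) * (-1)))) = 1 / 2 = 0.50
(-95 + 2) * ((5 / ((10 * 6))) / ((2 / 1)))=-31 / 8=-3.88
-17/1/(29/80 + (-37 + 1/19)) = 25840/55609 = 0.46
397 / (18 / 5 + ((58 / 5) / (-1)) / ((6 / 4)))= -5955 / 62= -96.05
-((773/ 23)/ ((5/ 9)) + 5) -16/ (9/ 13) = -91708/ 1035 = -88.61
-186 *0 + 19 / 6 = 19 / 6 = 3.17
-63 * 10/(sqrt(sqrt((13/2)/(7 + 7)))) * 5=-3150 * 13^(3/4) * sqrt(2) * 7^(1/4)/13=-3816.05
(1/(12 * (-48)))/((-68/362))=181/19584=0.01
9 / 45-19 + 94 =376 / 5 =75.20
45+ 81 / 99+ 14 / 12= 3101 / 66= 46.98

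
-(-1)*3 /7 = 3 /7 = 0.43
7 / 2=3.50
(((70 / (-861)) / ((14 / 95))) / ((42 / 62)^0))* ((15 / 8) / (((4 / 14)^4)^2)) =-1955914625 / 83968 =-23293.57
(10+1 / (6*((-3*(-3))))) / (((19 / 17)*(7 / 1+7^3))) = 9197 / 359100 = 0.03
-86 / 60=-43 / 30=-1.43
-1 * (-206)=206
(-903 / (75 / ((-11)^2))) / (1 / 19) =-691999 / 25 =-27679.96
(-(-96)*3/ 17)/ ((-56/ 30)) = -1080/ 119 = -9.08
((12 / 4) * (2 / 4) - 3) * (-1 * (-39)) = -117 / 2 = -58.50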